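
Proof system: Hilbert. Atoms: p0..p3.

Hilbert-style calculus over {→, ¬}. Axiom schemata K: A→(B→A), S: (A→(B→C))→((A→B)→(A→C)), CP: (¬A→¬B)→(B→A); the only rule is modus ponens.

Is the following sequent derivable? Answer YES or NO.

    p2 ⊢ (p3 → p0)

Truth-table refutation:
  v=0000: Γ:[p2=F] Δ:[(p3 → p0)=T] refutes=False
  v=0001: Γ:[p2=F] Δ:[(p3 → p0)=F] refutes=False
  v=0010: Γ:[p2=T] Δ:[(p3 → p0)=T] refutes=False
  v=0011: Γ:[p2=T] Δ:[(p3 → p0)=F] refutes=True  ← countermodel

Result: NO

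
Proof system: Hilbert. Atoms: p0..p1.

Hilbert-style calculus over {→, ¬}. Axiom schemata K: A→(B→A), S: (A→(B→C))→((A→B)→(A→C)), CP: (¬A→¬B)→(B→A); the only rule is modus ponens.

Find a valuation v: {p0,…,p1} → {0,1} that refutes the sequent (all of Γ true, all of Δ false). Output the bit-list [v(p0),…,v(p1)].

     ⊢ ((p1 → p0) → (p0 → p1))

Search for a countermodel by truth-table:
  v=00: Γ:[] Δ:[((p1 → p0) → (p0 → p1))=T] refutes=False
  v=01: Γ:[] Δ:[((p1 → p0) → (p0 → p1))=T] refutes=False
  v=10: Γ:[] Δ:[((p1 → p0) → (p0 → p1))=F] refutes=True  ← countermodel

Result: [1, 0]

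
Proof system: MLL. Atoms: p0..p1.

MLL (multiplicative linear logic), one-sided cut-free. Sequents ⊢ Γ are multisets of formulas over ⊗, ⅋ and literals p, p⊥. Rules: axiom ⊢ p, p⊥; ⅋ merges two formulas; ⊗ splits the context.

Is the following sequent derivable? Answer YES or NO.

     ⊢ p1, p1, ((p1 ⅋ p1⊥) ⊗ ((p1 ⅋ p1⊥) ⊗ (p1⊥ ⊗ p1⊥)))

Derivation trace:
[⊗]  ⊢ p1, p1, ((p1 ⅋ p1⊥) ⊗ ((p1 ⅋ p1⊥) ⊗ (p1⊥ ⊗ p1⊥)))
  [⅋]  ⊢ (p1 ⅋ p1⊥)
    [Ax]  ⊢ p1, p1⊥
  [⊗]  ⊢ p1, p1, ((p1 ⅋ p1⊥) ⊗ (p1⊥ ⊗ p1⊥))
    [⅋]  ⊢ (p1 ⅋ p1⊥)
      [Ax]  ⊢ p1, p1⊥
    [⊗]  ⊢ p1, p1, (p1⊥ ⊗ p1⊥)
      [Ax]  ⊢ p1, p1⊥
      [Ax]  ⊢ p1, p1⊥

Result: YES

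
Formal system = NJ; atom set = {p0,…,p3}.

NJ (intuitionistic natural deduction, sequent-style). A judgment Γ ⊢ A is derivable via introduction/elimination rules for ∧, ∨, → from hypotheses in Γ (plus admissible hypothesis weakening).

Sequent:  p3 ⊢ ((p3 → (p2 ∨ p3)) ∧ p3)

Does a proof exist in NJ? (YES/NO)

Derivation (root first):
[∧I] p3 ⊢ ((p3 → (p2 ∨ p3)) ∧ p3)
  [→I]  ⊢ (p3 → (p2 ∨ p3))
    [∨I₂] p3 ⊢ (p2 ∨ p3)
      [Ax] p3 ⊢ p3
  [Ax] p3 ⊢ p3

Result: YES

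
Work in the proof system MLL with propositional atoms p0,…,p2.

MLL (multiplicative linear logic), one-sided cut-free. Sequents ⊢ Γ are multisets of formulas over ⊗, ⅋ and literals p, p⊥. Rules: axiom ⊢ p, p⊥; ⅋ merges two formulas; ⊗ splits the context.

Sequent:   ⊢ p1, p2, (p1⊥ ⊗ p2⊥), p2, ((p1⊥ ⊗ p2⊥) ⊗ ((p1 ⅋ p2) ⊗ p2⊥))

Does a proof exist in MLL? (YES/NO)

Proof tree:
[⊗]  ⊢ p1, p2, (p1⊥ ⊗ p2⊥), p2, ((p1⊥ ⊗ p2⊥) ⊗ ((p1 ⅋ p2) ⊗ p2⊥))
  [⊗]  ⊢ p1, p2, (p1⊥ ⊗ p2⊥)
    [Ax]  ⊢ p1, p1⊥
    [Ax]  ⊢ p2, p2⊥
  [⊗]  ⊢ (p1⊥ ⊗ p2⊥), p2, ((p1 ⅋ p2) ⊗ p2⊥)
    [⅋]  ⊢ (p1⊥ ⊗ p2⊥), (p1 ⅋ p2)
      [⊗]  ⊢ p1, p2, (p1⊥ ⊗ p2⊥)
        [Ax]  ⊢ p1, p1⊥
        [Ax]  ⊢ p2, p2⊥
    [Ax]  ⊢ p2, p2⊥

Result: YES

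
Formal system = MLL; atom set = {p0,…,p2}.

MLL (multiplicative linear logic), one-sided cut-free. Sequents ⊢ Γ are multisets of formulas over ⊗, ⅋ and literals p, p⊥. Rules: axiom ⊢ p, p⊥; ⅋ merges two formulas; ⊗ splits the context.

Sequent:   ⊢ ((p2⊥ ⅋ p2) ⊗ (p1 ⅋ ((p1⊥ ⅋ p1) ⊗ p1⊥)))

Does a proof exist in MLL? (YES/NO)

Proof tree:
[⊗]  ⊢ ((p2⊥ ⅋ p2) ⊗ (p1 ⅋ ((p1⊥ ⅋ p1) ⊗ p1⊥)))
  [⅋]  ⊢ (p2⊥ ⅋ p2)
    [Ax]  ⊢ p2, p2⊥
  [⅋]  ⊢ (p1 ⅋ ((p1⊥ ⅋ p1) ⊗ p1⊥))
    [⊗]  ⊢ p1, ((p1⊥ ⅋ p1) ⊗ p1⊥)
      [⅋]  ⊢ (p1⊥ ⅋ p1)
        [Ax]  ⊢ p1, p1⊥
      [Ax]  ⊢ p1, p1⊥

Result: YES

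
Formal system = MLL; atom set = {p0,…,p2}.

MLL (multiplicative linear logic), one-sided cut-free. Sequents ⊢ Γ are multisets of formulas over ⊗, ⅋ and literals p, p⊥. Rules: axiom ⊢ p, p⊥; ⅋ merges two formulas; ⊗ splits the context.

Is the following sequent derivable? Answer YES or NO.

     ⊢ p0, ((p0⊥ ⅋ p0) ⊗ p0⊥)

Proof tree:
[⊗]  ⊢ p0, ((p0⊥ ⅋ p0) ⊗ p0⊥)
  [⅋]  ⊢ (p0⊥ ⅋ p0)
    [Ax]  ⊢ p0, p0⊥
  [Ax]  ⊢ p0, p0⊥

Result: YES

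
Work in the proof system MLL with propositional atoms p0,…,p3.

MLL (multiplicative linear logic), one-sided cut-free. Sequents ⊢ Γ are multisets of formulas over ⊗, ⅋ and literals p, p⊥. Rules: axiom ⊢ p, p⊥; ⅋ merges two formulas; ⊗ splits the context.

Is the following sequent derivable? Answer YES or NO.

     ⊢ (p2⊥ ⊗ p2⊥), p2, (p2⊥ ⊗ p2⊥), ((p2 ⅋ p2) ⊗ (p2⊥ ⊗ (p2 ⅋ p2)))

Derivation trace:
[⊗]  ⊢ (p2⊥ ⊗ p2⊥), p2, (p2⊥ ⊗ p2⊥), ((p2 ⅋ p2) ⊗ (p2⊥ ⊗ (p2 ⅋ p2)))
  [⅋]  ⊢ (p2⊥ ⊗ p2⊥), (p2 ⅋ p2)
    [⊗]  ⊢ p2, p2, (p2⊥ ⊗ p2⊥)
      [Ax]  ⊢ p2, p2⊥
      [Ax]  ⊢ p2, p2⊥
  [⊗]  ⊢ p2, (p2⊥ ⊗ p2⊥), (p2⊥ ⊗ (p2 ⅋ p2))
    [Ax]  ⊢ p2, p2⊥
    [⅋]  ⊢ (p2⊥ ⊗ p2⊥), (p2 ⅋ p2)
      [⊗]  ⊢ p2, p2, (p2⊥ ⊗ p2⊥)
        [Ax]  ⊢ p2, p2⊥
        [Ax]  ⊢ p2, p2⊥

Result: YES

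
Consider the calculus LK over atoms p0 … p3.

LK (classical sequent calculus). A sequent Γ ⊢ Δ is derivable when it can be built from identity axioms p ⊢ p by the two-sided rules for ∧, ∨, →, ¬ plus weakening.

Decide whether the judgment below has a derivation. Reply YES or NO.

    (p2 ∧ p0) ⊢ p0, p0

Derivation (root first):
[∧L] (p2 ∧ p0) ⊢ p0, p0
  [WR] p0, p2 ⊢ p0, p0
    [WL] p0, p2 ⊢ p0
      [Ax] p0 ⊢ p0

Result: YES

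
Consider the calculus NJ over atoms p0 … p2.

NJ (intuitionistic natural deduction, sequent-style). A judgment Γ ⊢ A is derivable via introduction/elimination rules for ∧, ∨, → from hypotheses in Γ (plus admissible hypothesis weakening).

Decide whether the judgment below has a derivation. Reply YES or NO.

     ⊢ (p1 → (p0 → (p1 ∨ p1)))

Derivation (root first):
[→I]  ⊢ (p1 → (p0 → (p1 ∨ p1)))
  [→I] p1 ⊢ (p0 → (p1 ∨ p1))
    [∨I₁] p1, p0 ⊢ (p1 ∨ p1)
      [Wk] p1, p0 ⊢ p1
        [Ax] p1 ⊢ p1

Result: YES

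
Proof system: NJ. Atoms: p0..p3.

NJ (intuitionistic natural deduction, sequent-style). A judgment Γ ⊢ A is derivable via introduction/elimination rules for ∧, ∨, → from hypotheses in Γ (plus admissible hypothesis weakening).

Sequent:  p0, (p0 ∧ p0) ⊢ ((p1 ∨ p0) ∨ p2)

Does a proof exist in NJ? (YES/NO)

Derivation trace:
[∨I₁] p0, (p0 ∧ p0) ⊢ ((p1 ∨ p0) ∨ p2)
  [Wk] p0, (p0 ∧ p0) ⊢ (p1 ∨ p0)
    [∨I₂] p0 ⊢ (p1 ∨ p0)
      [Ax] p0 ⊢ p0

Result: YES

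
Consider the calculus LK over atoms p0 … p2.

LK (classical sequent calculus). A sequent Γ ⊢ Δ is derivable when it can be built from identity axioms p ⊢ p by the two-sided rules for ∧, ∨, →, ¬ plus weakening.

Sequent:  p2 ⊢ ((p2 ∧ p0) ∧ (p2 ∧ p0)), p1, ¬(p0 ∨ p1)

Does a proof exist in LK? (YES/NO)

Proof tree:
[¬R] p2 ⊢ ((p2 ∧ p0) ∧ (p2 ∧ p0)), p1, ¬(p0 ∨ p1)
  [∨L] p2, (p0 ∨ p1) ⊢ ((p2 ∧ p0) ∧ (p2 ∧ p0)), p1
    [∧R] p2, p0 ⊢ ((p2 ∧ p0) ∧ (p2 ∧ p0))
      [∧R] p2, p0 ⊢ (p2 ∧ p0)
        [Ax] p2 ⊢ p2
        [Ax] p0 ⊢ p0
      [∧R] p2, p0 ⊢ (p2 ∧ p0)
        [Ax] p2 ⊢ p2
        [Ax] p0 ⊢ p0
    [Ax] p1 ⊢ p1

Result: YES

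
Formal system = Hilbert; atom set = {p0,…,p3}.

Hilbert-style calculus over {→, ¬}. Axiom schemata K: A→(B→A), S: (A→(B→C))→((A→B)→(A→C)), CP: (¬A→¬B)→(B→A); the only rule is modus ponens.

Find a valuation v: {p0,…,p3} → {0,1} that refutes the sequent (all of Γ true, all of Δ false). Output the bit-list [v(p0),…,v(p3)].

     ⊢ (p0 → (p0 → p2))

Search for a countermodel by truth-table:
  v=0000: Γ:[] Δ:[(p0 → (p0 → p2))=T] refutes=False
  v=0001: Γ:[] Δ:[(p0 → (p0 → p2))=T] refutes=False
  v=0010: Γ:[] Δ:[(p0 → (p0 → p2))=T] refutes=False
  v=0011: Γ:[] Δ:[(p0 → (p0 → p2))=T] refutes=False
  v=0100: Γ:[] Δ:[(p0 → (p0 → p2))=T] refutes=False
  v=0101: Γ:[] Δ:[(p0 → (p0 → p2))=T] refutes=False
  v=0110: Γ:[] Δ:[(p0 → (p0 → p2))=T] refutes=False
  v=0111: Γ:[] Δ:[(p0 → (p0 → p2))=T] refutes=False
  v=1000: Γ:[] Δ:[(p0 → (p0 → p2))=F] refutes=True  ← countermodel

Result: [1, 0, 0, 0]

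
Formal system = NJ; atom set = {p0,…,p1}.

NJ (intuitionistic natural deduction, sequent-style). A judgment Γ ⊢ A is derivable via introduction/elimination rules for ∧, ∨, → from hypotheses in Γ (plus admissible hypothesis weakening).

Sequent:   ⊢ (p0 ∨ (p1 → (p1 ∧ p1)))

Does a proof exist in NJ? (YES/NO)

Derivation (root first):
[∨I₂]  ⊢ (p0 ∨ (p1 → (p1 ∧ p1)))
  [→I]  ⊢ (p1 → (p1 ∧ p1))
    [∧I] p1 ⊢ (p1 ∧ p1)
      [Ax] p1 ⊢ p1
      [Ax] p1 ⊢ p1

Result: YES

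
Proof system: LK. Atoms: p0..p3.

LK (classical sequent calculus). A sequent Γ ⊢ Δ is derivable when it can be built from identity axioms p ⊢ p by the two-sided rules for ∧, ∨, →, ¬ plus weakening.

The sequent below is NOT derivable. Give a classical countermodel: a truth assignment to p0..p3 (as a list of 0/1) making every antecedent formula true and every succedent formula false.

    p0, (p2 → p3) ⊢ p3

Truth-table refutation:
  v=0000: Γ:[p0=F, (p2 → p3)=T] Δ:[p3=F] refutes=False
  v=0001: Γ:[p0=F, (p2 → p3)=T] Δ:[p3=T] refutes=False
  v=0010: Γ:[p0=F, (p2 → p3)=F] Δ:[p3=F] refutes=False
  v=0011: Γ:[p0=F, (p2 → p3)=T] Δ:[p3=T] refutes=False
  v=0100: Γ:[p0=F, (p2 → p3)=T] Δ:[p3=F] refutes=False
  v=0101: Γ:[p0=F, (p2 → p3)=T] Δ:[p3=T] refutes=False
  v=0110: Γ:[p0=F, (p2 → p3)=F] Δ:[p3=F] refutes=False
  v=0111: Γ:[p0=F, (p2 → p3)=T] Δ:[p3=T] refutes=False
  v=1000: Γ:[p0=T, (p2 → p3)=T] Δ:[p3=F] refutes=True  ← countermodel

Result: [1, 0, 0, 0]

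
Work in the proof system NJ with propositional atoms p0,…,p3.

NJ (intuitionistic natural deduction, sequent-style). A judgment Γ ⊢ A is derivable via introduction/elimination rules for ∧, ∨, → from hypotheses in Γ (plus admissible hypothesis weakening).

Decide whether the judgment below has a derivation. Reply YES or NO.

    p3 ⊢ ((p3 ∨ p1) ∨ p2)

Derivation (root first):
[∨I₁] p3 ⊢ ((p3 ∨ p1) ∨ p2)
  [∨I₁] p3 ⊢ (p3 ∨ p1)
    [Ax] p3 ⊢ p3

Result: YES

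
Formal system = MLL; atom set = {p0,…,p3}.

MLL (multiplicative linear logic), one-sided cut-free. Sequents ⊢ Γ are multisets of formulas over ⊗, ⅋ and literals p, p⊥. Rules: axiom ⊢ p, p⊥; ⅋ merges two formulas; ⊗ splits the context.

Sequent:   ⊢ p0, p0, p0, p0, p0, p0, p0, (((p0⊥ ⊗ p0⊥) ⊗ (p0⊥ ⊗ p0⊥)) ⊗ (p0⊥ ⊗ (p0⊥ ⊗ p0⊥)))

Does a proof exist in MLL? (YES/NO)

Proof tree:
[⊗]  ⊢ p0, p0, p0, p0, p0, p0, p0, (((p0⊥ ⊗ p0⊥) ⊗ (p0⊥ ⊗ p0⊥)) ⊗ (p0⊥ ⊗ (p0⊥ ⊗ p0⊥)))
  [⊗]  ⊢ p0, p0, p0, p0, ((p0⊥ ⊗ p0⊥) ⊗ (p0⊥ ⊗ p0⊥))
    [⊗]  ⊢ p0, p0, (p0⊥ ⊗ p0⊥)
      [Ax]  ⊢ p0, p0⊥
      [Ax]  ⊢ p0, p0⊥
    [⊗]  ⊢ p0, p0, (p0⊥ ⊗ p0⊥)
      [Ax]  ⊢ p0, p0⊥
      [Ax]  ⊢ p0, p0⊥
  [⊗]  ⊢ p0, p0, p0, (p0⊥ ⊗ (p0⊥ ⊗ p0⊥))
    [Ax]  ⊢ p0, p0⊥
    [⊗]  ⊢ p0, p0, (p0⊥ ⊗ p0⊥)
      [Ax]  ⊢ p0, p0⊥
      [Ax]  ⊢ p0, p0⊥

Result: YES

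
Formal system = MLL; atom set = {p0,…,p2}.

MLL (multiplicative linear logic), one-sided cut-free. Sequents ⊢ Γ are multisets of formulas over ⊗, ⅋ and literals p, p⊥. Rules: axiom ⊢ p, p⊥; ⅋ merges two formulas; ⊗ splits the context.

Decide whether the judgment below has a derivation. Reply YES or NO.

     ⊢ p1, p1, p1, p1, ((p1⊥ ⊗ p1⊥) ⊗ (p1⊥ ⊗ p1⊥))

Derivation (root first):
[⊗]  ⊢ p1, p1, p1, p1, ((p1⊥ ⊗ p1⊥) ⊗ (p1⊥ ⊗ p1⊥))
  [⊗]  ⊢ p1, p1, (p1⊥ ⊗ p1⊥)
    [Ax]  ⊢ p1, p1⊥
    [Ax]  ⊢ p1, p1⊥
  [⊗]  ⊢ p1, p1, (p1⊥ ⊗ p1⊥)
    [Ax]  ⊢ p1, p1⊥
    [Ax]  ⊢ p1, p1⊥

Result: YES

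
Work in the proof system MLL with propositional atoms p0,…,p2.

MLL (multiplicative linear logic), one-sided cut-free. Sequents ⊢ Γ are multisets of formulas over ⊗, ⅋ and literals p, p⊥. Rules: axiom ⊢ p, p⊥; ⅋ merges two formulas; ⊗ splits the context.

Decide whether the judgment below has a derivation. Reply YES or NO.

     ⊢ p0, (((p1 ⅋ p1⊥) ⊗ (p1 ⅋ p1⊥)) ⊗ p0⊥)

Proof tree:
[⊗]  ⊢ p0, (((p1 ⅋ p1⊥) ⊗ (p1 ⅋ p1⊥)) ⊗ p0⊥)
  [⊗]  ⊢ ((p1 ⅋ p1⊥) ⊗ (p1 ⅋ p1⊥))
    [⅋]  ⊢ (p1 ⅋ p1⊥)
      [Ax]  ⊢ p1, p1⊥
    [⅋]  ⊢ (p1 ⅋ p1⊥)
      [Ax]  ⊢ p1, p1⊥
  [Ax]  ⊢ p0, p0⊥

Result: YES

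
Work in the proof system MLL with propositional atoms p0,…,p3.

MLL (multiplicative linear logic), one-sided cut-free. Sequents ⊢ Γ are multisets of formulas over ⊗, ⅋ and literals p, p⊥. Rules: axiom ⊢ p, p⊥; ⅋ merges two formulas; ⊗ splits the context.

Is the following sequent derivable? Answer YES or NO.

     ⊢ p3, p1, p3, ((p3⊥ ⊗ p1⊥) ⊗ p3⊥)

Derivation trace:
[⊗]  ⊢ p3, p1, p3, ((p3⊥ ⊗ p1⊥) ⊗ p3⊥)
  [⊗]  ⊢ p3, p1, (p3⊥ ⊗ p1⊥)
    [Ax]  ⊢ p3, p3⊥
    [Ax]  ⊢ p1, p1⊥
  [Ax]  ⊢ p3, p3⊥

Result: YES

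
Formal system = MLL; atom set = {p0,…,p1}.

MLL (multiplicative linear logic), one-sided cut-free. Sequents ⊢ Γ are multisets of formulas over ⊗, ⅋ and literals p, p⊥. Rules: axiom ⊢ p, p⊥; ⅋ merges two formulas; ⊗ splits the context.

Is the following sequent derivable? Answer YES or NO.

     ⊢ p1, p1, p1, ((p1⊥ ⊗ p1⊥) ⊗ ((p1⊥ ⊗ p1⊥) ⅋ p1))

Derivation trace:
[⊗]  ⊢ p1, p1, p1, ((p1⊥ ⊗ p1⊥) ⊗ ((p1⊥ ⊗ p1⊥) ⅋ p1))
  [⊗]  ⊢ p1, p1, (p1⊥ ⊗ p1⊥)
    [Ax]  ⊢ p1, p1⊥
    [Ax]  ⊢ p1, p1⊥
  [⅋]  ⊢ p1, ((p1⊥ ⊗ p1⊥) ⅋ p1)
    [⊗]  ⊢ p1, p1, (p1⊥ ⊗ p1⊥)
      [Ax]  ⊢ p1, p1⊥
      [Ax]  ⊢ p1, p1⊥

Result: YES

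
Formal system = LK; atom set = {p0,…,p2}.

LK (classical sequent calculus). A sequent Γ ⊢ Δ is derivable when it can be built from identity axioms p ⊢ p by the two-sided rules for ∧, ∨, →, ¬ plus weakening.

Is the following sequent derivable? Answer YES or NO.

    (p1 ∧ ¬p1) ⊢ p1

Derivation (root first):
[∧L] (p1 ∧ ¬p1) ⊢ p1
  [WR] p1, ¬p1 ⊢ p1
    [¬L] p1, ¬p1 ⊢ 
      [Ax] p1 ⊢ p1

Result: YES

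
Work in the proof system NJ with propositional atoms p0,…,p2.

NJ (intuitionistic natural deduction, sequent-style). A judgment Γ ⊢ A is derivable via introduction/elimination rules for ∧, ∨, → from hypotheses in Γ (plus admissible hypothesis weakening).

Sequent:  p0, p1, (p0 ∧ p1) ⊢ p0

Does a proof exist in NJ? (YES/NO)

Proof tree:
[Wk] p0, p1, (p0 ∧ p1) ⊢ p0
  [Wk] p0, p1 ⊢ p0
    [Ax] p0 ⊢ p0

Result: YES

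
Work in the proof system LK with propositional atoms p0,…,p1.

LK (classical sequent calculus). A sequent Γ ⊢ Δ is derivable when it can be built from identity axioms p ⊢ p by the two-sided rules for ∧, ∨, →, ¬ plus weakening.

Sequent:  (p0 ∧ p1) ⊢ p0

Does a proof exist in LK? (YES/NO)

Proof tree:
[∧L] (p0 ∧ p1) ⊢ p0
  [WL] p0, p1 ⊢ p0
    [Ax] p0 ⊢ p0

Result: YES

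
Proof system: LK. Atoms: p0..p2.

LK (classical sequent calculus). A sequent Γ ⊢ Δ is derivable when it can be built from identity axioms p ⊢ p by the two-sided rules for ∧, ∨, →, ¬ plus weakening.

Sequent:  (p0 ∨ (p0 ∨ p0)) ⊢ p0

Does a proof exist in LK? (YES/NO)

Derivation trace:
[∨L] (p0 ∨ (p0 ∨ p0)) ⊢ p0
  [Ax] p0 ⊢ p0
  [∨L] (p0 ∨ p0) ⊢ p0
    [Ax] p0 ⊢ p0
    [Ax] p0 ⊢ p0

Result: YES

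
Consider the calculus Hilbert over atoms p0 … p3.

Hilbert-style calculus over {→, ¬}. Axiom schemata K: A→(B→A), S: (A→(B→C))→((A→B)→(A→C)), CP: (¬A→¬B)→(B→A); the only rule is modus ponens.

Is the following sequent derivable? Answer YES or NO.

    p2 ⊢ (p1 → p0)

Enumerate valuations to refute Γ ⊢ Δ:
  v=0000: Γ:[p2=F] Δ:[(p1 → p0)=T] refutes=False
  v=0001: Γ:[p2=F] Δ:[(p1 → p0)=T] refutes=False
  v=0010: Γ:[p2=T] Δ:[(p1 → p0)=T] refutes=False
  v=0011: Γ:[p2=T] Δ:[(p1 → p0)=T] refutes=False
  v=0100: Γ:[p2=F] Δ:[(p1 → p0)=F] refutes=False
  v=0101: Γ:[p2=F] Δ:[(p1 → p0)=F] refutes=False
  v=0110: Γ:[p2=T] Δ:[(p1 → p0)=F] refutes=True  ← countermodel

Result: NO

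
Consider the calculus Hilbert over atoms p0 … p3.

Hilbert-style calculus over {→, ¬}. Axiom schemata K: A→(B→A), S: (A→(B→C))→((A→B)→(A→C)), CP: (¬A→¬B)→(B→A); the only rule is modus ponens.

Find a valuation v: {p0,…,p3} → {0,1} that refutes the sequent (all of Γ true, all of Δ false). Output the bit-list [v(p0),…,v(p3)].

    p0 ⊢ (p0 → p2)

Truth-table refutation:
  v=0000: Γ:[p0=F] Δ:[(p0 → p2)=T] refutes=False
  v=0001: Γ:[p0=F] Δ:[(p0 → p2)=T] refutes=False
  v=0010: Γ:[p0=F] Δ:[(p0 → p2)=T] refutes=False
  v=0011: Γ:[p0=F] Δ:[(p0 → p2)=T] refutes=False
  v=0100: Γ:[p0=F] Δ:[(p0 → p2)=T] refutes=False
  v=0101: Γ:[p0=F] Δ:[(p0 → p2)=T] refutes=False
  v=0110: Γ:[p0=F] Δ:[(p0 → p2)=T] refutes=False
  v=0111: Γ:[p0=F] Δ:[(p0 → p2)=T] refutes=False
  v=1000: Γ:[p0=T] Δ:[(p0 → p2)=F] refutes=True  ← countermodel

Result: [1, 0, 0, 0]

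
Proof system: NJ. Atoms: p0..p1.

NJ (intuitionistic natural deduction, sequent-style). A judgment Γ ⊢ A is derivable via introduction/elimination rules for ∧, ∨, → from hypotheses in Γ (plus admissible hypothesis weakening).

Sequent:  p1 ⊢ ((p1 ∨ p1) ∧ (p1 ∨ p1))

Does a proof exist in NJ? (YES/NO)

Proof tree:
[∧I] p1 ⊢ ((p1 ∨ p1) ∧ (p1 ∨ p1))
  [∨I₁] p1 ⊢ (p1 ∨ p1)
    [Ax] p1 ⊢ p1
  [∨I₁] p1 ⊢ (p1 ∨ p1)
    [Ax] p1 ⊢ p1

Result: YES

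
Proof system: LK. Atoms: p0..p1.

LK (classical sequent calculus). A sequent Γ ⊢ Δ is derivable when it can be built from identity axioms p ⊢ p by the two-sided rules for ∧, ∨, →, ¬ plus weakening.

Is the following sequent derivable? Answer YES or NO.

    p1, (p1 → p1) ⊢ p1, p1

Derivation (root first):
[WR] p1, (p1 → p1) ⊢ p1, p1
  [→L] p1, (p1 → p1) ⊢ p1
    [Ax] p1 ⊢ p1
    [Ax] p1 ⊢ p1

Result: YES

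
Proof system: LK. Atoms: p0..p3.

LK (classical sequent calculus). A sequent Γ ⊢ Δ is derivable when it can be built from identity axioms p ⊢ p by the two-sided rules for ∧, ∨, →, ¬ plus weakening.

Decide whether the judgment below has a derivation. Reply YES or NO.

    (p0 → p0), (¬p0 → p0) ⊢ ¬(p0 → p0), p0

Derivation trace:
[→L] (p0 → p0), (¬p0 → p0) ⊢ ¬(p0 → p0), p0
  [¬R] (p0 → p0) ⊢ p0, ¬p0
    [→L] p0, (p0 → p0) ⊢ p0
      [Ax] p0 ⊢ p0
      [Ax] p0 ⊢ p0
  [¬R] p0 ⊢ p0, ¬(p0 → p0)
    [→L] p0, (p0 → p0) ⊢ p0
      [Ax] p0 ⊢ p0
      [Ax] p0 ⊢ p0

Result: YES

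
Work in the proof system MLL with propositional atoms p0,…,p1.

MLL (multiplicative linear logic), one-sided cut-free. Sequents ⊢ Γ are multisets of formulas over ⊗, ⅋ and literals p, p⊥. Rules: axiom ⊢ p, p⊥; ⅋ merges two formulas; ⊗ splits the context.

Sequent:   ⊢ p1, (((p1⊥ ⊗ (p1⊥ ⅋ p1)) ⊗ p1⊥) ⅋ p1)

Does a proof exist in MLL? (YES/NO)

Derivation (root first):
[⅋]  ⊢ p1, (((p1⊥ ⊗ (p1⊥ ⅋ p1)) ⊗ p1⊥) ⅋ p1)
  [⊗]  ⊢ p1, p1, ((p1⊥ ⊗ (p1⊥ ⅋ p1)) ⊗ p1⊥)
    [⊗]  ⊢ p1, (p1⊥ ⊗ (p1⊥ ⅋ p1))
      [Ax]  ⊢ p1, p1⊥
      [⅋]  ⊢ (p1⊥ ⅋ p1)
        [Ax]  ⊢ p1, p1⊥
    [Ax]  ⊢ p1, p1⊥

Result: YES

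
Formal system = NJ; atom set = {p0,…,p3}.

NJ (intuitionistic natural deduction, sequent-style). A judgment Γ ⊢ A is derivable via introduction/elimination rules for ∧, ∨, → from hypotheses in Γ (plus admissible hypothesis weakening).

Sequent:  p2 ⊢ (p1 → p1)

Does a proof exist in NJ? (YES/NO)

Derivation (root first):
[Wk] p2 ⊢ (p1 → p1)
  [→I]  ⊢ (p1 → p1)
    [Ax] p1 ⊢ p1

Result: YES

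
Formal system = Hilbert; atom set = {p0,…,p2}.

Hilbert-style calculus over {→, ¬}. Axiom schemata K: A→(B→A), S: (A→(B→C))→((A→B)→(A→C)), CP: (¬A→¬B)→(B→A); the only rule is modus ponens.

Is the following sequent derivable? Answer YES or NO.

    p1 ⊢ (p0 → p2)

Truth-table refutation:
  v=000: Γ:[p1=F] Δ:[(p0 → p2)=T] refutes=False
  v=001: Γ:[p1=F] Δ:[(p0 → p2)=T] refutes=False
  v=010: Γ:[p1=T] Δ:[(p0 → p2)=T] refutes=False
  v=011: Γ:[p1=T] Δ:[(p0 → p2)=T] refutes=False
  v=100: Γ:[p1=F] Δ:[(p0 → p2)=F] refutes=False
  v=101: Γ:[p1=F] Δ:[(p0 → p2)=T] refutes=False
  v=110: Γ:[p1=T] Δ:[(p0 → p2)=F] refutes=True  ← countermodel

Result: NO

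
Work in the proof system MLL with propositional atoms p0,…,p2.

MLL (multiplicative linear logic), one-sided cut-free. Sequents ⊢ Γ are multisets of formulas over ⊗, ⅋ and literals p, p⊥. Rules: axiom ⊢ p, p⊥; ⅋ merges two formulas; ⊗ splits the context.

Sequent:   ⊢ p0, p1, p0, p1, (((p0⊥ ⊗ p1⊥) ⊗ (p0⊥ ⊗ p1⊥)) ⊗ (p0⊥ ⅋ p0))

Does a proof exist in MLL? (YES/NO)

Derivation trace:
[⊗]  ⊢ p0, p1, p0, p1, (((p0⊥ ⊗ p1⊥) ⊗ (p0⊥ ⊗ p1⊥)) ⊗ (p0⊥ ⅋ p0))
  [⊗]  ⊢ p0, p1, p0, p1, ((p0⊥ ⊗ p1⊥) ⊗ (p0⊥ ⊗ p1⊥))
    [⊗]  ⊢ p0, p1, (p0⊥ ⊗ p1⊥)
      [Ax]  ⊢ p0, p0⊥
      [Ax]  ⊢ p1, p1⊥
    [⊗]  ⊢ p0, p1, (p0⊥ ⊗ p1⊥)
      [Ax]  ⊢ p0, p0⊥
      [Ax]  ⊢ p1, p1⊥
  [⅋]  ⊢ (p0⊥ ⅋ p0)
    [Ax]  ⊢ p0, p0⊥

Result: YES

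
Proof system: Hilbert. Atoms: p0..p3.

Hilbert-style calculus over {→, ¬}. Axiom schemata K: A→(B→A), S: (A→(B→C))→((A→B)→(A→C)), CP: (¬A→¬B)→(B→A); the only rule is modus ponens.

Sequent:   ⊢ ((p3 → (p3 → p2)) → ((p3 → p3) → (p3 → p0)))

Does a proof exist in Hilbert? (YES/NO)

Truth-table refutation:
  v=0000: Γ:[] Δ:[((p3 → (p3 → p2)) → ((p3 → p3) → (p3 → p0)))=T] refutes=False
  v=0001: Γ:[] Δ:[((p3 → (p3 → p2)) → ((p3 → p3) → (p3 → p0)))=T] refutes=False
  v=0010: Γ:[] Δ:[((p3 → (p3 → p2)) → ((p3 → p3) → (p3 → p0)))=T] refutes=False
  v=0011: Γ:[] Δ:[((p3 → (p3 → p2)) → ((p3 → p3) → (p3 → p0)))=F] refutes=True  ← countermodel

Result: NO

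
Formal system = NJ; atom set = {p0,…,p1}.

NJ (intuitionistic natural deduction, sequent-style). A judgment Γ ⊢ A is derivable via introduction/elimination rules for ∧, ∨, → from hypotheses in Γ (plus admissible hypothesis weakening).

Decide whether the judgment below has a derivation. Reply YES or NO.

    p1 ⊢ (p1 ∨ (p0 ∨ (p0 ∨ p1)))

Proof tree:
[∨I₂] p1 ⊢ (p1 ∨ (p0 ∨ (p0 ∨ p1)))
  [∨I₂] p1 ⊢ (p0 ∨ (p0 ∨ p1))
    [∨I₂] p1 ⊢ (p0 ∨ p1)
      [Ax] p1 ⊢ p1

Result: YES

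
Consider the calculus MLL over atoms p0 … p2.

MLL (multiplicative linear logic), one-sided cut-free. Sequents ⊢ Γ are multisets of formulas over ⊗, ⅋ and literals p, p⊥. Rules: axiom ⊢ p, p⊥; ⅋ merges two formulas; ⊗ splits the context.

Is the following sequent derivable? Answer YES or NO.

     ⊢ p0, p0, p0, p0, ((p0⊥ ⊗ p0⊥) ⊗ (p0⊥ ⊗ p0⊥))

Derivation (root first):
[⊗]  ⊢ p0, p0, p0, p0, ((p0⊥ ⊗ p0⊥) ⊗ (p0⊥ ⊗ p0⊥))
  [⊗]  ⊢ p0, p0, (p0⊥ ⊗ p0⊥)
    [Ax]  ⊢ p0, p0⊥
    [Ax]  ⊢ p0, p0⊥
  [⊗]  ⊢ p0, p0, (p0⊥ ⊗ p0⊥)
    [Ax]  ⊢ p0, p0⊥
    [Ax]  ⊢ p0, p0⊥

Result: YES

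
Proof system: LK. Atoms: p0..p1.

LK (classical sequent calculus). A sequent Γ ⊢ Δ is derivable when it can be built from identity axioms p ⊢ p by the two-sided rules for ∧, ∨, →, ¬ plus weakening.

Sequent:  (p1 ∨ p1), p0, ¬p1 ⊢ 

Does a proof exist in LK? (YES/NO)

Derivation (root first):
[¬L] (p1 ∨ p1), p0, ¬p1 ⊢ 
  [WL] (p1 ∨ p1), p0 ⊢ p1
    [∨L] (p1 ∨ p1) ⊢ p1
      [Ax] p1 ⊢ p1
      [Ax] p1 ⊢ p1

Result: YES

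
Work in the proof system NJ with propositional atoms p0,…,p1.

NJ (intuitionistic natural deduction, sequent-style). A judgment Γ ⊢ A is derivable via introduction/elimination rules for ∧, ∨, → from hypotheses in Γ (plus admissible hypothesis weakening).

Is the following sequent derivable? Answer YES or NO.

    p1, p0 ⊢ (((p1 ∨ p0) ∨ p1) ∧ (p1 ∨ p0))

Derivation trace:
[∧I] p1, p0 ⊢ (((p1 ∨ p0) ∨ p1) ∧ (p1 ∨ p0))
  [∨I₁] p0, p1 ⊢ ((p1 ∨ p0) ∨ p1)
    [∨I₂] p0, p1 ⊢ (p1 ∨ p0)
      [Wk] p0, p1 ⊢ p0
        [Ax] p0 ⊢ p0
  [∨I₂] p0, p1 ⊢ (p1 ∨ p0)
    [Wk] p0, p1 ⊢ p0
      [Ax] p0 ⊢ p0

Result: YES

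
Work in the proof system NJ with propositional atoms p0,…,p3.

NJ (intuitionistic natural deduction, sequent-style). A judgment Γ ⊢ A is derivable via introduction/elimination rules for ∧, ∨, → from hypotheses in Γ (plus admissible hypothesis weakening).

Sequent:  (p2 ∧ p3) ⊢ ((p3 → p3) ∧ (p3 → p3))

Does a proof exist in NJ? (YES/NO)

Derivation (root first):
[∧I] (p2 ∧ p3) ⊢ ((p3 → p3) ∧ (p3 → p3))
  [Wk] (p2 ∧ p3) ⊢ (p3 → p3)
    [→I]  ⊢ (p3 → p3)
      [Ax] p3 ⊢ p3
  [→I]  ⊢ (p3 → p3)
    [Ax] p3 ⊢ p3

Result: YES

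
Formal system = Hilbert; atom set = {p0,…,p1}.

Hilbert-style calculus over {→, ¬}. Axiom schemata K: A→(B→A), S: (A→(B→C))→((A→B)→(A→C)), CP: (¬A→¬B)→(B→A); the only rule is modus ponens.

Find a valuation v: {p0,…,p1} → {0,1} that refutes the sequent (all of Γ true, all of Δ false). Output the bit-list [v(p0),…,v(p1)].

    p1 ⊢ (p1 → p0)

Enumerate valuations to refute Γ ⊢ Δ:
  v=00: Γ:[p1=F] Δ:[(p1 → p0)=T] refutes=False
  v=01: Γ:[p1=T] Δ:[(p1 → p0)=F] refutes=True  ← countermodel

Result: [0, 1]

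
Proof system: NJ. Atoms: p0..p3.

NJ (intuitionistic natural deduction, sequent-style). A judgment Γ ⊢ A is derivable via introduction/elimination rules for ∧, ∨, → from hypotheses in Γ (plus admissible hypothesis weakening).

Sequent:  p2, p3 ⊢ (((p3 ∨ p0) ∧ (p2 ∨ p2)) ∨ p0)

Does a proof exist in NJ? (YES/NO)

Proof tree:
[∨I₁] p2, p3 ⊢ (((p3 ∨ p0) ∧ (p2 ∨ p2)) ∨ p0)
  [∧I] p2, p3 ⊢ ((p3 ∨ p0) ∧ (p2 ∨ p2))
    [∨I₁] p3 ⊢ (p3 ∨ p0)
      [Ax] p3 ⊢ p3
    [∨I₂] p2 ⊢ (p2 ∨ p2)
      [Ax] p2 ⊢ p2

Result: YES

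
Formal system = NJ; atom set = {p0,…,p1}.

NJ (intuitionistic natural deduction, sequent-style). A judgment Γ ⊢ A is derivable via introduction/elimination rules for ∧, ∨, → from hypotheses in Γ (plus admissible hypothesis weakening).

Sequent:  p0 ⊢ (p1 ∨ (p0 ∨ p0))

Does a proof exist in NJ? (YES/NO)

Proof tree:
[∨I₂] p0 ⊢ (p1 ∨ (p0 ∨ p0))
  [∨I₁] p0 ⊢ (p0 ∨ p0)
    [Ax] p0 ⊢ p0

Result: YES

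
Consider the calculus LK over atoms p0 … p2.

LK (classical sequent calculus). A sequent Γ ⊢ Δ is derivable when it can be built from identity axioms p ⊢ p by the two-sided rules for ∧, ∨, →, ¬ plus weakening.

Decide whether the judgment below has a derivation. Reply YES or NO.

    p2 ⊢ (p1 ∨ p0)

Enumerate valuations to refute Γ ⊢ Δ:
  v=000: Γ:[p2=F] Δ:[(p1 ∨ p0)=F] refutes=False
  v=001: Γ:[p2=T] Δ:[(p1 ∨ p0)=F] refutes=True  ← countermodel

Result: NO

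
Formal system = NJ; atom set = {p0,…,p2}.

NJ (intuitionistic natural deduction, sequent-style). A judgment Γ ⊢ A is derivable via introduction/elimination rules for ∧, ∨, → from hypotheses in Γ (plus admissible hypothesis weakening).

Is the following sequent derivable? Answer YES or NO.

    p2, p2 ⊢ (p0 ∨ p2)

Proof tree:
[∨I₂] p2, p2 ⊢ (p0 ∨ p2)
  [Wk] p2, p2 ⊢ p2
    [Ax] p2 ⊢ p2

Result: YES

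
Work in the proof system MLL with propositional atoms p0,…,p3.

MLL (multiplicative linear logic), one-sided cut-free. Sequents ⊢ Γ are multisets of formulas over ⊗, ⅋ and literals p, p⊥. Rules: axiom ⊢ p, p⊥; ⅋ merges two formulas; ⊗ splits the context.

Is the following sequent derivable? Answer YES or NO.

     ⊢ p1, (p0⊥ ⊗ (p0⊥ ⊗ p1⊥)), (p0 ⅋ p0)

Derivation trace:
[⅋]  ⊢ p1, (p0⊥ ⊗ (p0⊥ ⊗ p1⊥)), (p0 ⅋ p0)
  [⊗]  ⊢ p0, p0, p1, (p0⊥ ⊗ (p0⊥ ⊗ p1⊥))
    [Ax]  ⊢ p0, p0⊥
    [⊗]  ⊢ p0, p1, (p0⊥ ⊗ p1⊥)
      [Ax]  ⊢ p0, p0⊥
      [Ax]  ⊢ p1, p1⊥

Result: YES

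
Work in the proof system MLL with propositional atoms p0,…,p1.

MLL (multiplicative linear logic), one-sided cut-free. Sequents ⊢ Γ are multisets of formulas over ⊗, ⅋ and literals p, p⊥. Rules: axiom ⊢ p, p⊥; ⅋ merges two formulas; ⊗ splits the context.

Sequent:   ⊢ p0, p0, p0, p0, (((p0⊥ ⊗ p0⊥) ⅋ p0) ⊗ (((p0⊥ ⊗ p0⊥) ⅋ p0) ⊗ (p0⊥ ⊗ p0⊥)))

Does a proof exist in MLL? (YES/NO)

Proof tree:
[⊗]  ⊢ p0, p0, p0, p0, (((p0⊥ ⊗ p0⊥) ⅋ p0) ⊗ (((p0⊥ ⊗ p0⊥) ⅋ p0) ⊗ (p0⊥ ⊗ p0⊥)))
  [⅋]  ⊢ p0, ((p0⊥ ⊗ p0⊥) ⅋ p0)
    [⊗]  ⊢ p0, p0, (p0⊥ ⊗ p0⊥)
      [Ax]  ⊢ p0, p0⊥
      [Ax]  ⊢ p0, p0⊥
  [⊗]  ⊢ p0, p0, p0, (((p0⊥ ⊗ p0⊥) ⅋ p0) ⊗ (p0⊥ ⊗ p0⊥))
    [⅋]  ⊢ p0, ((p0⊥ ⊗ p0⊥) ⅋ p0)
      [⊗]  ⊢ p0, p0, (p0⊥ ⊗ p0⊥)
        [Ax]  ⊢ p0, p0⊥
        [Ax]  ⊢ p0, p0⊥
    [⊗]  ⊢ p0, p0, (p0⊥ ⊗ p0⊥)
      [Ax]  ⊢ p0, p0⊥
      [Ax]  ⊢ p0, p0⊥

Result: YES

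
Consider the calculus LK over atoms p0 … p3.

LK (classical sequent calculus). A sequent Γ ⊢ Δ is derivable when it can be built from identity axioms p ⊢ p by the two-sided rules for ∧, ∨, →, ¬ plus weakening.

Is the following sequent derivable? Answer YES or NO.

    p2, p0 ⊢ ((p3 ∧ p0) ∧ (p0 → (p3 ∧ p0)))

Enumerate valuations to refute Γ ⊢ Δ:
  v=0000: Γ:[p2=F, p0=F] Δ:[((p3 ∧ p0) ∧ (p0 → (p3 ∧ p0)))=F] refutes=False
  v=0001: Γ:[p2=F, p0=F] Δ:[((p3 ∧ p0) ∧ (p0 → (p3 ∧ p0)))=F] refutes=False
  v=0010: Γ:[p2=T, p0=F] Δ:[((p3 ∧ p0) ∧ (p0 → (p3 ∧ p0)))=F] refutes=False
  v=0011: Γ:[p2=T, p0=F] Δ:[((p3 ∧ p0) ∧ (p0 → (p3 ∧ p0)))=F] refutes=False
  v=0100: Γ:[p2=F, p0=F] Δ:[((p3 ∧ p0) ∧ (p0 → (p3 ∧ p0)))=F] refutes=False
  v=0101: Γ:[p2=F, p0=F] Δ:[((p3 ∧ p0) ∧ (p0 → (p3 ∧ p0)))=F] refutes=False
  v=0110: Γ:[p2=T, p0=F] Δ:[((p3 ∧ p0) ∧ (p0 → (p3 ∧ p0)))=F] refutes=False
  v=0111: Γ:[p2=T, p0=F] Δ:[((p3 ∧ p0) ∧ (p0 → (p3 ∧ p0)))=F] refutes=False
  v=1000: Γ:[p2=F, p0=T] Δ:[((p3 ∧ p0) ∧ (p0 → (p3 ∧ p0)))=F] refutes=False
  v=1001: Γ:[p2=F, p0=T] Δ:[((p3 ∧ p0) ∧ (p0 → (p3 ∧ p0)))=T] refutes=False
  v=1010: Γ:[p2=T, p0=T] Δ:[((p3 ∧ p0) ∧ (p0 → (p3 ∧ p0)))=F] refutes=True  ← countermodel

Result: NO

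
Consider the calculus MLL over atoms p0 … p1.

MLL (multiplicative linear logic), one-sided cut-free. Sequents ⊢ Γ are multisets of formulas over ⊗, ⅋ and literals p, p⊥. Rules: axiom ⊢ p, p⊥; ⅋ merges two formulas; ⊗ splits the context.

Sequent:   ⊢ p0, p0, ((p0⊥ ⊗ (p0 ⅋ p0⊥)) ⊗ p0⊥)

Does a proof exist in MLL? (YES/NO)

Proof tree:
[⊗]  ⊢ p0, p0, ((p0⊥ ⊗ (p0 ⅋ p0⊥)) ⊗ p0⊥)
  [⊗]  ⊢ p0, (p0⊥ ⊗ (p0 ⅋ p0⊥))
    [Ax]  ⊢ p0, p0⊥
    [⅋]  ⊢ (p0 ⅋ p0⊥)
      [Ax]  ⊢ p0, p0⊥
  [Ax]  ⊢ p0, p0⊥

Result: YES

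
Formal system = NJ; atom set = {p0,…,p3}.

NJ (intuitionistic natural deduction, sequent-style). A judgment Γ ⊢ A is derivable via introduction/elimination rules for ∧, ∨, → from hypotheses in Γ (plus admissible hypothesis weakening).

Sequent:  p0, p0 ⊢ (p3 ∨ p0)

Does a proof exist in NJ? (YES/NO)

Proof tree:
[Wk] p0, p0 ⊢ (p3 ∨ p0)
  [∨I₂] p0 ⊢ (p3 ∨ p0)
    [Ax] p0 ⊢ p0

Result: YES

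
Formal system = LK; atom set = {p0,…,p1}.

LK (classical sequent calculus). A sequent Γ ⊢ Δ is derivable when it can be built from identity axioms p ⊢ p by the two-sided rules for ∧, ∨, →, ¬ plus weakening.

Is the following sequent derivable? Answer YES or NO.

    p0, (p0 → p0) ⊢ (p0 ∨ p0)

Proof tree:
[→L] p0, (p0 → p0) ⊢ (p0 ∨ p0)
  [Ax] p0 ⊢ p0
  [∨R] p0 ⊢ (p0 ∨ p0)
    [WR] p0 ⊢ p0, p0
      [Ax] p0 ⊢ p0

Result: YES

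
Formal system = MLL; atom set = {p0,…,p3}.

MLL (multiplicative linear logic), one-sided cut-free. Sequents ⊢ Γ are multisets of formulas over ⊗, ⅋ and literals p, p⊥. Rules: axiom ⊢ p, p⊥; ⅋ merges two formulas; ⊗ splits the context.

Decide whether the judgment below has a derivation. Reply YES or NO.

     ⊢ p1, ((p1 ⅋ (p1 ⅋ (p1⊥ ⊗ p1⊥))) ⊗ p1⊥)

Proof tree:
[⊗]  ⊢ p1, ((p1 ⅋ (p1 ⅋ (p1⊥ ⊗ p1⊥))) ⊗ p1⊥)
  [⅋]  ⊢ (p1 ⅋ (p1 ⅋ (p1⊥ ⊗ p1⊥)))
    [⅋]  ⊢ p1, (p1 ⅋ (p1⊥ ⊗ p1⊥))
      [⊗]  ⊢ p1, p1, (p1⊥ ⊗ p1⊥)
        [Ax]  ⊢ p1, p1⊥
        [Ax]  ⊢ p1, p1⊥
  [Ax]  ⊢ p1, p1⊥

Result: YES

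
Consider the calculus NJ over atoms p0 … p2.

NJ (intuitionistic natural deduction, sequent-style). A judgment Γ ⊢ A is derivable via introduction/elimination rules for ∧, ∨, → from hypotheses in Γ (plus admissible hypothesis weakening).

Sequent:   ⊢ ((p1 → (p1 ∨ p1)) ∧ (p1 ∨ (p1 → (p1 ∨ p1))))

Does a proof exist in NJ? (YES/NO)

Derivation (root first):
[∧I]  ⊢ ((p1 → (p1 ∨ p1)) ∧ (p1 ∨ (p1 → (p1 ∨ p1))))
  [→I]  ⊢ (p1 → (p1 ∨ p1))
    [∨I₁] p1 ⊢ (p1 ∨ p1)
      [Ax] p1 ⊢ p1
  [∨I₂]  ⊢ (p1 ∨ (p1 → (p1 ∨ p1)))
    [→I]  ⊢ (p1 → (p1 ∨ p1))
      [∨I₁] p1 ⊢ (p1 ∨ p1)
        [Ax] p1 ⊢ p1

Result: YES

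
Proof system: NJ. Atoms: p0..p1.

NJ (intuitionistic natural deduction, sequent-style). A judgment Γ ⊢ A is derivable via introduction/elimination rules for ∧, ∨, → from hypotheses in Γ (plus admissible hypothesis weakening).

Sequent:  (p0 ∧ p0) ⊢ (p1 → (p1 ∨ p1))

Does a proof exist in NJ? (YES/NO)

Derivation trace:
[→I] (p0 ∧ p0) ⊢ (p1 → (p1 ∨ p1))
  [Wk] p1, (p0 ∧ p0) ⊢ (p1 ∨ p1)
    [∨I₁] p1 ⊢ (p1 ∨ p1)
      [Ax] p1 ⊢ p1

Result: YES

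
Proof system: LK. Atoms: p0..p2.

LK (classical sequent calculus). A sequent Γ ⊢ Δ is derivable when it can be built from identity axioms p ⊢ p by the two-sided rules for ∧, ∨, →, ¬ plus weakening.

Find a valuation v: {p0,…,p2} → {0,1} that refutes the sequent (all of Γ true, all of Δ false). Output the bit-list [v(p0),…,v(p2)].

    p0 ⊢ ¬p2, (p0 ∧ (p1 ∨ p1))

Enumerate valuations to refute Γ ⊢ Δ:
  v=000: Γ:[p0=F] Δ:[¬p2=T, (p0 ∧ (p1 ∨ p1))=F] refutes=False
  v=001: Γ:[p0=F] Δ:[¬p2=F, (p0 ∧ (p1 ∨ p1))=F] refutes=False
  v=010: Γ:[p0=F] Δ:[¬p2=T, (p0 ∧ (p1 ∨ p1))=F] refutes=False
  v=011: Γ:[p0=F] Δ:[¬p2=F, (p0 ∧ (p1 ∨ p1))=F] refutes=False
  v=100: Γ:[p0=T] Δ:[¬p2=T, (p0 ∧ (p1 ∨ p1))=F] refutes=False
  v=101: Γ:[p0=T] Δ:[¬p2=F, (p0 ∧ (p1 ∨ p1))=F] refutes=True  ← countermodel

Result: [1, 0, 1]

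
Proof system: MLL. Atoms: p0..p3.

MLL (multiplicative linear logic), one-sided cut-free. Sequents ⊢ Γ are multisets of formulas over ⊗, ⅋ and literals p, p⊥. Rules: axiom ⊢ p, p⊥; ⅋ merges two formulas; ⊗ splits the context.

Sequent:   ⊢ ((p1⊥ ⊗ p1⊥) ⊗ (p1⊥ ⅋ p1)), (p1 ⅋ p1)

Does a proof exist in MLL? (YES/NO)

Derivation trace:
[⅋]  ⊢ ((p1⊥ ⊗ p1⊥) ⊗ (p1⊥ ⅋ p1)), (p1 ⅋ p1)
  [⊗]  ⊢ p1, p1, ((p1⊥ ⊗ p1⊥) ⊗ (p1⊥ ⅋ p1))
    [⊗]  ⊢ p1, p1, (p1⊥ ⊗ p1⊥)
      [Ax]  ⊢ p1, p1⊥
      [Ax]  ⊢ p1, p1⊥
    [⅋]  ⊢ (p1⊥ ⅋ p1)
      [Ax]  ⊢ p1, p1⊥

Result: YES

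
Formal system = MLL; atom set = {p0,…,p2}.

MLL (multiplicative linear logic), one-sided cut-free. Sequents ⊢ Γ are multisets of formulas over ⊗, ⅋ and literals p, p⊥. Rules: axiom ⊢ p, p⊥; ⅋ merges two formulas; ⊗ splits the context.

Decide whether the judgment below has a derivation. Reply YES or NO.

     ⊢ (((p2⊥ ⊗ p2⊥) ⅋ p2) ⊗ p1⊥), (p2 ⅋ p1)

Proof tree:
[⅋]  ⊢ (((p2⊥ ⊗ p2⊥) ⅋ p2) ⊗ p1⊥), (p2 ⅋ p1)
  [⊗]  ⊢ p2, p1, (((p2⊥ ⊗ p2⊥) ⅋ p2) ⊗ p1⊥)
    [⅋]  ⊢ p2, ((p2⊥ ⊗ p2⊥) ⅋ p2)
      [⊗]  ⊢ p2, p2, (p2⊥ ⊗ p2⊥)
        [Ax]  ⊢ p2, p2⊥
        [Ax]  ⊢ p2, p2⊥
    [Ax]  ⊢ p1, p1⊥

Result: YES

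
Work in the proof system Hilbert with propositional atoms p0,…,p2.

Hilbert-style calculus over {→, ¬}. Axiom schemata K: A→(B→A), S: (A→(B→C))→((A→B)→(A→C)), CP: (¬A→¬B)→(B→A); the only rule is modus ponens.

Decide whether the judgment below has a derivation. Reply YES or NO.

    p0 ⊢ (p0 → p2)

Enumerate valuations to refute Γ ⊢ Δ:
  v=000: Γ:[p0=F] Δ:[(p0 → p2)=T] refutes=False
  v=001: Γ:[p0=F] Δ:[(p0 → p2)=T] refutes=False
  v=010: Γ:[p0=F] Δ:[(p0 → p2)=T] refutes=False
  v=011: Γ:[p0=F] Δ:[(p0 → p2)=T] refutes=False
  v=100: Γ:[p0=T] Δ:[(p0 → p2)=F] refutes=True  ← countermodel

Result: NO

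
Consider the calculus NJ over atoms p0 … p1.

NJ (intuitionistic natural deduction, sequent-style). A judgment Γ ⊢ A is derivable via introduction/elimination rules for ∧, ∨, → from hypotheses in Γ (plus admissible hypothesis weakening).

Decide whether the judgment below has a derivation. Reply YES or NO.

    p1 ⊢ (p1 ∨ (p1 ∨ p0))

Proof tree:
[∨I₂] p1 ⊢ (p1 ∨ (p1 ∨ p0))
  [∨I₁] p1 ⊢ (p1 ∨ p0)
    [Ax] p1 ⊢ p1

Result: YES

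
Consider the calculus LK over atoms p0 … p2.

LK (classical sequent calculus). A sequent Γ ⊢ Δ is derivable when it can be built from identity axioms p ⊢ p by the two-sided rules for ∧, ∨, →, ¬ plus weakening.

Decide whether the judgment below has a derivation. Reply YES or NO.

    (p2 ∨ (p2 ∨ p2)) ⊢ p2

Derivation trace:
[∨L] (p2 ∨ (p2 ∨ p2)) ⊢ p2
  [Ax] p2 ⊢ p2
  [∨L] (p2 ∨ p2) ⊢ p2
    [Ax] p2 ⊢ p2
    [Ax] p2 ⊢ p2

Result: YES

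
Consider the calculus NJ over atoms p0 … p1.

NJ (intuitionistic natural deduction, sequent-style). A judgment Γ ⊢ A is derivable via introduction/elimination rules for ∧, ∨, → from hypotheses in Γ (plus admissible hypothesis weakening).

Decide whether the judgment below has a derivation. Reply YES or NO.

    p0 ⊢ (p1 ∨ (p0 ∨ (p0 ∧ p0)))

Derivation (root first):
[∨I₂] p0 ⊢ (p1 ∨ (p0 ∨ (p0 ∧ p0)))
  [∨I₂] p0 ⊢ (p0 ∨ (p0 ∧ p0))
    [∧I] p0 ⊢ (p0 ∧ p0)
      [Ax] p0 ⊢ p0
      [Ax] p0 ⊢ p0

Result: YES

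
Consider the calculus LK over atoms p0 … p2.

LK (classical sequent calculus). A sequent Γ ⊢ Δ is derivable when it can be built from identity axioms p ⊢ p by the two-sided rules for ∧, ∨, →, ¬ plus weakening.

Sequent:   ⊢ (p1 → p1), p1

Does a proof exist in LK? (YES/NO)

Derivation (root first):
[WR]  ⊢ (p1 → p1), p1
  [→R]  ⊢ (p1 → p1)
    [Ax] p1 ⊢ p1

Result: YES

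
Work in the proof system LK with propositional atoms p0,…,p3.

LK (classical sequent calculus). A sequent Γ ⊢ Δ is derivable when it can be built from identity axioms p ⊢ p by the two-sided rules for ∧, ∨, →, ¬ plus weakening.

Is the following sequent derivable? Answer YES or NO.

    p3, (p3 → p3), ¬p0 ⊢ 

Enumerate valuations to refute Γ ⊢ Δ:
  v=0000: Γ:[p3=F, (p3 → p3)=T, ¬p0=T] Δ:[] refutes=False
  v=0001: Γ:[p3=T, (p3 → p3)=T, ¬p0=T] Δ:[] refutes=True  ← countermodel

Result: NO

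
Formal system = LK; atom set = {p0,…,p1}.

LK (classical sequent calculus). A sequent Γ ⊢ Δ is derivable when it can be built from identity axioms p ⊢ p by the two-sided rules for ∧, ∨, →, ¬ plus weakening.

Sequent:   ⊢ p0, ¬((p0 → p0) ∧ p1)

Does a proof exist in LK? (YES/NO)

Search for a countermodel by truth-table:
  v=00: Γ:[] Δ:[p0=F, ¬((p0 → p0) ∧ p1)=T] refutes=False
  v=01: Γ:[] Δ:[p0=F, ¬((p0 → p0) ∧ p1)=F] refutes=True  ← countermodel

Result: NO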